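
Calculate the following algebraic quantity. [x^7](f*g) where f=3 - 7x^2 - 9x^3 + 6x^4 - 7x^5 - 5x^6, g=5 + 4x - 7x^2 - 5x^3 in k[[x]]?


[x^7] = sum a_i*b_j, i+j=7
  6*-5=-30
  -7*-7=49
  -5*4=-20
Sum=-1


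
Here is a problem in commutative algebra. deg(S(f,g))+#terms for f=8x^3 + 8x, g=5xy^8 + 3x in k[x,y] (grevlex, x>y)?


LT(f)=8x^3, LT(g)=5xy^8
lcm(LM)=x^3y^8
S(f,g) (scaled by 40 to clear denominators) = 5y^8*f - 8x^2*g = 40xy^8 - 24x^3
2 terms, deg 9.
9+2=11


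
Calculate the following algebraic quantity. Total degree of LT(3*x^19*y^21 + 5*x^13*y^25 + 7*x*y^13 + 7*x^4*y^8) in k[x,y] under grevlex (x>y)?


LT: 3*x^19*y^21
deg_x=19, deg_y=21
Total=19+21=40


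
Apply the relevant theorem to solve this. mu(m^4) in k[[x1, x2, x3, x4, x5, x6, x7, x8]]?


C(n+d-1,d)=C(11,4)=330


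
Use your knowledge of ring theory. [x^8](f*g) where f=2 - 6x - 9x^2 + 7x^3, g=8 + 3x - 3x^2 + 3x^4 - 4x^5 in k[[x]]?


[x^8] = sum a_i*b_j, i+j=8
  7*-4=-28
Sum=-28


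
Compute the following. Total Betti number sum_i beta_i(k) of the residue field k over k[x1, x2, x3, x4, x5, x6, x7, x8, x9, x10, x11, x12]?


Koszul resolution: beta_i(k)=C(n,i), n=12
sum_i C(12,i) = 2^12 = 4096


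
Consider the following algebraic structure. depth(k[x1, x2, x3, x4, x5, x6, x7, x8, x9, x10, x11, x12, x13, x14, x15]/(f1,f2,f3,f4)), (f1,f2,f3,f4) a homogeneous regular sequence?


depth(R)=15
depth(R/I)=15-4=11


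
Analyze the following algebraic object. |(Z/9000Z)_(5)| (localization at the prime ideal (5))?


5-primary part: 9000=5^3*72
Size=5^3=125


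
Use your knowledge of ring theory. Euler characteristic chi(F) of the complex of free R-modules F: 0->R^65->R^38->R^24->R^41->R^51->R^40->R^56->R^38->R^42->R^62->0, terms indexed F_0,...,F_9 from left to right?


chi = sum (-1)^i * rank:
(-1)^0*65=65
(-1)^1*38=-38
(-1)^2*24=24
(-1)^3*41=-41
(-1)^4*51=51
(-1)^5*40=-40
(-1)^6*56=56
(-1)^7*38=-38
(-1)^8*42=42
(-1)^9*62=-62
chi=19


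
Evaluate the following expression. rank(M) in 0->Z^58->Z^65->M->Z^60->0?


Alt sum=0:
(-1)^0*58 + (-1)^1*65 + (-1)^2*? + (-1)^3*60=0
rank(M)=67


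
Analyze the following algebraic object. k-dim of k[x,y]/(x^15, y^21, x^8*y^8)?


k[x,y]/I, I = (x^15, y^21, x^8*y^8)
Rect: 15x21=315. Corner: (15-8)x(21-8)=91.
dim = 315-91 = 224


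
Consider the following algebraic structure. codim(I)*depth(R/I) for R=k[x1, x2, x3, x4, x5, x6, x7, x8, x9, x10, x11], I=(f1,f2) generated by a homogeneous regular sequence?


codim=2, depth=dim(R/I)=11-2=9
Product=2*9=18


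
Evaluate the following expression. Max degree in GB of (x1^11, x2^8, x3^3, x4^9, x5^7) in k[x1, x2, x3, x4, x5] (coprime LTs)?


Pure powers, coprime LTs => already GB.
Degrees: 11, 8, 3, 9, 7
Max=11


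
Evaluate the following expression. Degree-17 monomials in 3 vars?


C(d+n-1,n-1)=C(19,2)=171


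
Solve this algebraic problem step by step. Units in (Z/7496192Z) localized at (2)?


Local ring = Z/512Z.
phi(512) = 2^8*(2-1) = 256


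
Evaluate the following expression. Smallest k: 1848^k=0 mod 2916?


1848^k mod 2916:
k=1: 1848
k=2: 468
k=3: 1728
k=4: 324
k=5: 972
k=6: 0
First zero at k = 6


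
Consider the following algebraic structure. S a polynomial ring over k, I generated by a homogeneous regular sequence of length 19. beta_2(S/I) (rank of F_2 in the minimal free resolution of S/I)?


Regular sequence => Koszul complex is the minimal free resolution.
Syz_1 minimally generated by Koszul relations f_i*e_j - f_j*e_i (i<j): mu(Syz_1) = beta_2 = C(m,2) = m(m-1)/2
m=19
19*18/2 = 171


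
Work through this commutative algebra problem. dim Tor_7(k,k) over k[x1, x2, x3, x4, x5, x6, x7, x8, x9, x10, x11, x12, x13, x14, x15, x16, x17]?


Koszul: C(n,i)=C(17,7)=19448


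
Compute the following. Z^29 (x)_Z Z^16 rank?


rank(M(x)N) = rank(M)*rank(N)
29*16 = 464


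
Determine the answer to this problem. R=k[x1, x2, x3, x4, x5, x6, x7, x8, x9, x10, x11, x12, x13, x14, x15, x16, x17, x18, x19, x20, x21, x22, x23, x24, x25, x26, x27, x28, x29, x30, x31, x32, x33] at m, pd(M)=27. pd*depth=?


pd+depth=33
depth=33-27=6
pd*depth=27*6=162


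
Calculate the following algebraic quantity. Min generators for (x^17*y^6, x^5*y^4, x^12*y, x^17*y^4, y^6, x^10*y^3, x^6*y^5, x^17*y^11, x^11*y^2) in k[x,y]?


Remove redundant (divisible by others).
x^17*y^11 redundant.
x^17*y^4 redundant.
x^17*y^6 redundant.
x^6*y^5 redundant.
Min: x^12*y, x^11*y^2, x^10*y^3, x^5*y^4, y^6
Count=5


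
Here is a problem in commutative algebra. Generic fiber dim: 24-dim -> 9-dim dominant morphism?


dim(fiber)=dim(X)-dim(Y)=24-9=15


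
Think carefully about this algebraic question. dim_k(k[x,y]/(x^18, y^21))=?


Basis: x^i*y^j, i<18, j<21
18*21=378


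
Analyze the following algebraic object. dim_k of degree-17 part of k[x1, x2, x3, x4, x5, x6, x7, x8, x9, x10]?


C(d+n-1,n-1)=C(26,9)=3124550


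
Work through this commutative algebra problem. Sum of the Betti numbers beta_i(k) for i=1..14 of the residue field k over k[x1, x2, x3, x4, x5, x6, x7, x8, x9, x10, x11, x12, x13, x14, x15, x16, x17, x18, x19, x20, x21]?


Koszul resolution: beta_i(k)=C(n,i), n=21
C(21,1)=21, C(21,2)=210, C(21,3)=1330, C(21,4)=5985, C(21,5)=20349, C(21,6)=54264, C(21,7)=116280, C(21,8)=203490, C(21,9)=293930, C(21,10)=352716, C(21,11)=352716, C(21,12)=293930, C(21,13)=203490, C(21,14)=116280
Sum=2014991


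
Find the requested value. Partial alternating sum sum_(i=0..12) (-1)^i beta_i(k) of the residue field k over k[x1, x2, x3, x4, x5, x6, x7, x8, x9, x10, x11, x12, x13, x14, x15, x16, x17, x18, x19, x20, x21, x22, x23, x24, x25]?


Koszul resolution: beta_i(k)=C(n,i), n=25
sum_(i=0..p) (-1)^i C(n,i) = (-1)^p C(n-1,p)
(-1)^12*C(24,12) = (-1)^12*2704156 = 2704156


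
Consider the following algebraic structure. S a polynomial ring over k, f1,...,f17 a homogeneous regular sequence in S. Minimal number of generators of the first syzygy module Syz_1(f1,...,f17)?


Regular sequence => Koszul complex is the minimal free resolution.
Syz_1 minimally generated by Koszul relations f_i*e_j - f_j*e_i (i<j): mu(Syz_1) = beta_2 = C(m,2) = m(m-1)/2
m=17
17*16/2 = 136


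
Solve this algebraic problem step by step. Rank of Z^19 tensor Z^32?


rank(M(x)N) = rank(M)*rank(N)
19*32 = 608


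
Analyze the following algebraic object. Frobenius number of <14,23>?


gcd(14,23)=1 => F=ab-a-b=14*23-14-23=322-37=285


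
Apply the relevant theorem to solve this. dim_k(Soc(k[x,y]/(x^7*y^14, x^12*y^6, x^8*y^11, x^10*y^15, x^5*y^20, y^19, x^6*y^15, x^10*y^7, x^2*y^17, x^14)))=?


Socle = ann(m) = span of standard monomials u with x*u, y*u in I (staircase corners).
Redundant generators: x^10*y^15, x^5*y^20
Minimal generators: x^14, x^12*y^6, x^10*y^7, x^8*y^11, x^7*y^14, x^6*y^15, x^2*y^17, y^19
Corners: xy^18, x^5y^16, x^6y^14, x^7y^13, x^9y^10, x^11y^6, x^13y^5
Socle dim=7


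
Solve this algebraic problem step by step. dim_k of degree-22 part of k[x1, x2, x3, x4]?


C(d+n-1,n-1)=C(25,3)=2300


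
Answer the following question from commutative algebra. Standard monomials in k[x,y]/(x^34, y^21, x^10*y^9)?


k[x,y]/I, I = (x^34, y^21, x^10*y^9)
Rect: 34x21=714. Corner: (34-10)x(21-9)=288.
dim = 714-288 = 426


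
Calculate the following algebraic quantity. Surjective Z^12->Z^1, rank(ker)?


rank(ker) = 12-1 = 11


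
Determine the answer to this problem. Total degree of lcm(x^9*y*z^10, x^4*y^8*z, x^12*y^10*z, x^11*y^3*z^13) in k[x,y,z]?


lcm = componentwise max:
x: max(9,4,12,11)=12
y: max(1,8,10,3)=10
z: max(10,1,1,13)=13
Total=12+10+13=35


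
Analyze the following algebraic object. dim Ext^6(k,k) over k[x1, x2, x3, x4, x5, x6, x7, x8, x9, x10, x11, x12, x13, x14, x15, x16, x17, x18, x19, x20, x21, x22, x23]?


C(n,i)=C(23,6)=100947


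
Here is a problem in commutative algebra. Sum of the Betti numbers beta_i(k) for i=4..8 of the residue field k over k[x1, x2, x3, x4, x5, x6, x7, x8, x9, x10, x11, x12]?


Koszul resolution: beta_i(k)=C(n,i), n=12
C(12,4)=495, C(12,5)=792, C(12,6)=924, C(12,7)=792, C(12,8)=495
Sum=3498


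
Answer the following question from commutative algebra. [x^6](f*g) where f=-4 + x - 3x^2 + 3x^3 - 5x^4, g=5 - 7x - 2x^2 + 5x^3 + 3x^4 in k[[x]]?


[x^6] = sum a_i*b_j, i+j=6
  -3*3=-9
  3*5=15
  -5*-2=10
Sum=16


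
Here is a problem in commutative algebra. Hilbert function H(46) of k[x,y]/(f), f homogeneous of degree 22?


H(t)=d for t>=d-1.
d=22, t=46
H(46)=22


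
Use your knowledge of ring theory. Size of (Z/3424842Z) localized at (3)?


3-primary part: 3424842=3^10*58
Size=3^10=59049


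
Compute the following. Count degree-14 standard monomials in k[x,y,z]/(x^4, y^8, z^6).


Need i<4, j<8, k<6 with i+j+k=14.
For each i, j ranges over max(0,14-i-5)..min(7,14-i):
  i=0: j in [9,7] -> 0
  i=1: j in [8,7] -> 0
  i=2: j in [7,7] -> 1
  i=3: j in [6,7] -> 2
H(14) = 0+0+1+2 = 3


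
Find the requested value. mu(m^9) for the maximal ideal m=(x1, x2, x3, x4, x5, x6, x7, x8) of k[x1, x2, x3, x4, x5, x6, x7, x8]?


Graded Nakayama: mu(m^d) = dim_k (m^d/m^(d+1)) = #degree-9 monomials in 8 vars
C(n+d-1,d)=C(16,9)=11440


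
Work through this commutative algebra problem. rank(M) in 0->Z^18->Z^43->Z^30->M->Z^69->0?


Alt sum=0:
(-1)^0*18 + (-1)^1*43 + (-1)^2*30 + (-1)^3*? + (-1)^4*69=0
rank(M)=74


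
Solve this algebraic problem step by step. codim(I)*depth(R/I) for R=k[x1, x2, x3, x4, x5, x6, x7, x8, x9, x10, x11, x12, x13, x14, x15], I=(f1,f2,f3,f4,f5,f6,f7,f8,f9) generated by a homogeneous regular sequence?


codim=9, depth=dim(R/I)=15-9=6
Product=9*6=54


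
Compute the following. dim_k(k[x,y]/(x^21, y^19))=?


Basis: x^i*y^j, i<21, j<19
21*19=399


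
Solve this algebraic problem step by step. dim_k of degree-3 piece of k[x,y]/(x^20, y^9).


k[x,y], I = (x^20, y^9), d = 3
Need i < 20 and d-i < 9.
Range: 0 <= i <= 3.
H(3) = 4


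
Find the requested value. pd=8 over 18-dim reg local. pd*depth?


pd+depth=18
depth=18-8=10
pd*depth=8*10=80


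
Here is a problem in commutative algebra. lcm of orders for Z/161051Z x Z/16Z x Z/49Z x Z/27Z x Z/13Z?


Exponent = lcm of the cyclic orders; pairwise coprime => product.
11^5*2^4*7^2*3^3*13^1=161051*16*49*27*13=44318658384


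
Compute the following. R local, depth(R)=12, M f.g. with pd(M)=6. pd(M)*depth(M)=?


pd+depth=12
depth=12-6=6
pd*depth=6*6=36


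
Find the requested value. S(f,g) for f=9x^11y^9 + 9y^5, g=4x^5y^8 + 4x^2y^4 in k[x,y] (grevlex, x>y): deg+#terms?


LT(f)=9x^11y^9, LT(g)=4x^5y^8
lcm(LM)=x^11y^9
S(f,g) (scaled by 36 to clear denominators) = 4*f - 9x^6y*g = -36x^8y^5 + 36y^5
2 terms, deg 13.
13+2=15


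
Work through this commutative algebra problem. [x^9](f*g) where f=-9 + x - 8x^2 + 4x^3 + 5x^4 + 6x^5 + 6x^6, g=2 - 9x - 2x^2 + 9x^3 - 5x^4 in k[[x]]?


[x^9] = sum a_i*b_j, i+j=9
  6*-5=-30
  6*9=54
Sum=24


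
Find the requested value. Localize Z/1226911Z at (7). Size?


7-primary part: 1226911=7^5*73
Size=7^5=16807


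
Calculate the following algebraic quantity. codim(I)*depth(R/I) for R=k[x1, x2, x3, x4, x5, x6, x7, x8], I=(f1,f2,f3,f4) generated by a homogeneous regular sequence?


codim=4, depth=dim(R/I)=8-4=4
Product=4*4=16


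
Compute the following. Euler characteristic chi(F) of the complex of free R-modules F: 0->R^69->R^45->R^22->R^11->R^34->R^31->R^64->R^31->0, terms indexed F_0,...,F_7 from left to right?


chi = sum (-1)^i * rank:
(-1)^0*69=69
(-1)^1*45=-45
(-1)^2*22=22
(-1)^3*11=-11
(-1)^4*34=34
(-1)^5*31=-31
(-1)^6*64=64
(-1)^7*31=-31
chi=71


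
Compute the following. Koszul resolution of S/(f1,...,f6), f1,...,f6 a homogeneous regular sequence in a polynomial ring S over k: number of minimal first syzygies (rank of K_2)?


Regular sequence => Koszul complex is the minimal free resolution.
Syz_1 minimally generated by Koszul relations f_i*e_j - f_j*e_i (i<j): mu(Syz_1) = beta_2 = C(m,2) = m(m-1)/2
m=6
6*5/2 = 15


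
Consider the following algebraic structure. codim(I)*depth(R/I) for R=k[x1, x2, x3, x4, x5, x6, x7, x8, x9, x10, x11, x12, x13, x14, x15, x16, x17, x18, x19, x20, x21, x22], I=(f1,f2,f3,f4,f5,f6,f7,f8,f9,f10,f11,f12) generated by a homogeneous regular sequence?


codim=12, depth=dim(R/I)=22-12=10
Product=12*10=120


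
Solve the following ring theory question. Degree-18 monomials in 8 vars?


C(d+n-1,n-1)=C(25,7)=480700


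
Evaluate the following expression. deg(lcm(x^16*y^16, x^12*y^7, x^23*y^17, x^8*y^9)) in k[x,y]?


lcm = componentwise max:
x: max(16,12,23,8)=23
y: max(16,7,17,9)=17
Total=23+17=40


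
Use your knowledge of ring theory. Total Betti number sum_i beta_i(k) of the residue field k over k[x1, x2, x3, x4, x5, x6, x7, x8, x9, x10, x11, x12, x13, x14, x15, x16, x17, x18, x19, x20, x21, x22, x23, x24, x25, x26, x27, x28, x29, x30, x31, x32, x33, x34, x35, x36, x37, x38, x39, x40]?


Koszul resolution: beta_i(k)=C(n,i), n=40
sum_i C(40,i) = 2^40 = 1099511627776


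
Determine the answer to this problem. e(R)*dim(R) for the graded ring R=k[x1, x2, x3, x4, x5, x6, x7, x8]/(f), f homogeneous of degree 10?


e(R)=deg(f)=10, dim(R)=8-1=7
e*dim=10*7=70


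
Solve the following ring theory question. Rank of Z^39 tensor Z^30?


rank(M(x)N) = rank(M)*rank(N)
39*30 = 1170


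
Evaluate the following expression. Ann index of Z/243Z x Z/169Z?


Exponent = lcm of the cyclic orders; pairwise coprime => product.
3^5*13^2=243*169=41067


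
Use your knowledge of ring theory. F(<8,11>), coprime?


gcd(8,11)=1 => F=ab-a-b=8*11-8-11=88-19=69


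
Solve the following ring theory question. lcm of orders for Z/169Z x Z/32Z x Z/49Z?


Exponent = lcm of the cyclic orders; pairwise coprime => product.
13^2*2^5*7^2=169*32*49=264992


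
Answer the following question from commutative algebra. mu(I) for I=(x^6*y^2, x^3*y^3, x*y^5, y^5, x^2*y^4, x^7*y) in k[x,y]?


Remove redundant (divisible by others).
x*y^5 redundant.
Min: x^7*y, x^6*y^2, x^3*y^3, x^2*y^4, y^5
Count=5


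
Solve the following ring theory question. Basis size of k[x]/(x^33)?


Basis: 1,x,...,x^32
dim=33


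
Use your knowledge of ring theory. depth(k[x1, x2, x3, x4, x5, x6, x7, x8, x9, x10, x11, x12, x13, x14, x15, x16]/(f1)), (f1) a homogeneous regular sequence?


depth(R)=16
depth(R/I)=16-1=15


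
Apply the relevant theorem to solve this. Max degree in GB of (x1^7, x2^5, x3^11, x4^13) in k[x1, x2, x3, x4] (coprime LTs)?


Pure powers, coprime LTs => already GB.
Degrees: 7, 5, 11, 13
Max=13


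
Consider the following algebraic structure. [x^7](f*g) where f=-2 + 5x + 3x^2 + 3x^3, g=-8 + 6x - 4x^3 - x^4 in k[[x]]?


[x^7] = sum a_i*b_j, i+j=7
  3*-1=-3
Sum=-3


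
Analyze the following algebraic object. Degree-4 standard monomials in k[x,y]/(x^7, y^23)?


k[x,y], I = (x^7, y^23), d = 4
Need i < 7 and d-i < 23.
Range: 0 <= i <= 4.
H(4) = 5


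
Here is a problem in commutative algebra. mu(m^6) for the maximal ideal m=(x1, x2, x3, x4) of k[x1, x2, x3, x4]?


Graded Nakayama: mu(m^d) = dim_k (m^d/m^(d+1)) = #degree-6 monomials in 4 vars
C(n+d-1,d)=C(9,6)=84


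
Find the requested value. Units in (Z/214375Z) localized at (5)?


Local ring = Z/625Z.
phi(625) = 5^3*(5-1) = 500


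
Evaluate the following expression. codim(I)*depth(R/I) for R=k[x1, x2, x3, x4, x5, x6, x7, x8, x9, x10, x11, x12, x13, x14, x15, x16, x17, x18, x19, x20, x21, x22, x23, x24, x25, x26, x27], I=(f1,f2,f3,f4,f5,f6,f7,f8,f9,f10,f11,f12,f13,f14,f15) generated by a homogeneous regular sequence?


codim=15, depth=dim(R/I)=27-15=12
Product=15*12=180


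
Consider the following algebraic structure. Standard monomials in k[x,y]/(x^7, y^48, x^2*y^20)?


k[x,y]/I, I = (x^7, y^48, x^2*y^20)
Rect: 7x48=336. Corner: (7-2)x(48-20)=140.
dim = 336-140 = 196


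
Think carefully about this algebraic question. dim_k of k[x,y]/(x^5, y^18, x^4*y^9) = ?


k[x,y]/I, I = (x^5, y^18, x^4*y^9)
Rect: 5x18=90. Corner: (5-4)x(18-9)=9.
dim = 90-9 = 81


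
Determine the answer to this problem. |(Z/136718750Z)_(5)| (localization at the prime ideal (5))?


5-primary part: 136718750=5^10*14
Size=5^10=9765625


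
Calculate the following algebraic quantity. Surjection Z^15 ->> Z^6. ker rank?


rank(ker) = 15-6 = 9


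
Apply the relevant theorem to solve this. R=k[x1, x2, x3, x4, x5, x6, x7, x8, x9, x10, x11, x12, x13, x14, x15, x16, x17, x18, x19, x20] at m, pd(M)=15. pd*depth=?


pd+depth=20
depth=20-15=5
pd*depth=15*5=75


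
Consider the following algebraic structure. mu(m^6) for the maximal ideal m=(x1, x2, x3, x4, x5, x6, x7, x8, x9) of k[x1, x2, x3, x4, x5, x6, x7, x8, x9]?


Graded Nakayama: mu(m^d) = dim_k (m^d/m^(d+1)) = #degree-6 monomials in 9 vars
C(n+d-1,d)=C(14,6)=3003


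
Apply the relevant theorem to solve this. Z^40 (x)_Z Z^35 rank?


rank(M(x)N) = rank(M)*rank(N)
40*35 = 1400


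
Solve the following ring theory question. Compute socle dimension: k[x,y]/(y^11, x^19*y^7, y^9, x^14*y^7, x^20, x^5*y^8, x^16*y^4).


Socle = ann(m) = span of standard monomials u with x*u, y*u in I (staircase corners).
Redundant generators: y^11, x^19*y^7
Minimal generators: x^20, x^16*y^4, x^14*y^7, x^5*y^8, y^9
Corners: x^4y^8, x^13y^7, x^15y^6, x^19y^3
Socle dim=4


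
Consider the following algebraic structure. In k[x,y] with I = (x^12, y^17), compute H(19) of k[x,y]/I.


k[x,y], I = (x^12, y^17), d = 19
Need i < 12 and d-i < 17.
Range: 3 <= i <= 11.
H(19) = 9


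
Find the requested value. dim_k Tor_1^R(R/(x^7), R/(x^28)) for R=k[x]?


Tor_1(R/I,R/J)=(I cap J)/IJ=(x^28)/(x^35)
dim=35-28=min(7,28)=7


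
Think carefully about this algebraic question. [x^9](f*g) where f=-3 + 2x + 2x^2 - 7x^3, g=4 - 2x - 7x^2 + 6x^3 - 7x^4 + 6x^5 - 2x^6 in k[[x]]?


[x^9] = sum a_i*b_j, i+j=9
  -7*-2=14
Sum=14


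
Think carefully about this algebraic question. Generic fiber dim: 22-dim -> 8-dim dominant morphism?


dim(fiber)=dim(X)-dim(Y)=22-8=14


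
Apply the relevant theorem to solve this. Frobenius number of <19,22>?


gcd(19,22)=1 => F=ab-a-b=19*22-19-22=418-41=377


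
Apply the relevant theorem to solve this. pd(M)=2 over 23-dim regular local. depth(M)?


pd+depth=depth(R)=23
depth=23-2=21


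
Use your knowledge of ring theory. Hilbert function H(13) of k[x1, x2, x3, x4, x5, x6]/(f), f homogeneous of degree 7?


C(18,5)-C(11,5)=8568-462=8106


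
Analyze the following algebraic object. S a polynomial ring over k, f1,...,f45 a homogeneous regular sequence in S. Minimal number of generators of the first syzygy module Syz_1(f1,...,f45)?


Regular sequence => Koszul complex is the minimal free resolution.
Syz_1 minimally generated by Koszul relations f_i*e_j - f_j*e_i (i<j): mu(Syz_1) = beta_2 = C(m,2) = m(m-1)/2
m=45
45*44/2 = 990


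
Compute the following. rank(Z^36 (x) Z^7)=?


rank(M(x)N) = rank(M)*rank(N)
36*7 = 252


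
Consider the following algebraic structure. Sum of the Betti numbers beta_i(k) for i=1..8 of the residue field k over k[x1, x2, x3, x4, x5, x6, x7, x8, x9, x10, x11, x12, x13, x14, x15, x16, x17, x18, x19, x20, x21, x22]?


Koszul resolution: beta_i(k)=C(n,i), n=22
C(22,1)=22, C(22,2)=231, C(22,3)=1540, C(22,4)=7315, C(22,5)=26334, C(22,6)=74613, C(22,7)=170544, C(22,8)=319770
Sum=600369


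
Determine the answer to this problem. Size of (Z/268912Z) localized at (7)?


7-primary part: 268912=7^5*16
Size=7^5=16807


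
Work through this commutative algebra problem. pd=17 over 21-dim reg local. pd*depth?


pd+depth=21
depth=21-17=4
pd*depth=17*4=68


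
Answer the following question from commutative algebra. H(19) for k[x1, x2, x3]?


C(d+n-1,n-1)=C(21,2)=210


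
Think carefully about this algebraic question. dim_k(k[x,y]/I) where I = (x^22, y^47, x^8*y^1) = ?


k[x,y]/I, I = (x^22, y^47, x^8*y^1)
Rect: 22x47=1034. Corner: (22-8)x(47-1)=644.
dim = 1034-644 = 390


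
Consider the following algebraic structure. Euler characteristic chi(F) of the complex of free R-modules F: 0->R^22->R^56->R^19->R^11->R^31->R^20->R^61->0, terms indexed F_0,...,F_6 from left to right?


chi = sum (-1)^i * rank:
(-1)^0*22=22
(-1)^1*56=-56
(-1)^2*19=19
(-1)^3*11=-11
(-1)^4*31=31
(-1)^5*20=-20
(-1)^6*61=61
chi=46


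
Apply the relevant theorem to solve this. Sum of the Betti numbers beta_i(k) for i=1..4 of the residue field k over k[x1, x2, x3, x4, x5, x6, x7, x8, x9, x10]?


Koszul resolution: beta_i(k)=C(n,i), n=10
C(10,1)=10, C(10,2)=45, C(10,3)=120, C(10,4)=210
Sum=385


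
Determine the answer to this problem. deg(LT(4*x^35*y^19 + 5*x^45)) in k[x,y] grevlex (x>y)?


LT: 4*x^35*y^19
deg_x=35, deg_y=19
Total=35+19=54


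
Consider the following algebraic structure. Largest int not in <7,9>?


gcd(7,9)=1 => F=ab-a-b=7*9-7-9=63-16=47


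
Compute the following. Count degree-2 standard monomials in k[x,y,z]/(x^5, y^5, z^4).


Need i<5, j<5, k<4 with i+j+k=2.
For each i, j ranges over max(0,2-i-3)..min(4,2-i):
  i=0: j in [0,2] -> 3
  i=1: j in [0,1] -> 2
  i=2: j in [0,0] -> 1
H(2) = 3+2+1 = 6


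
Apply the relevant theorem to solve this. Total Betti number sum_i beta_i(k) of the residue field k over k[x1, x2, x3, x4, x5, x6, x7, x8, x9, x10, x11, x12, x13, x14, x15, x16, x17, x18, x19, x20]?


Koszul resolution: beta_i(k)=C(n,i), n=20
sum_i C(20,i) = 2^20 = 1048576


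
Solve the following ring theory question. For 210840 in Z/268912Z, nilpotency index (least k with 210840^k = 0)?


210840^k mod 268912:
k=1: 210840
k=2: 200704
k=3: 170128
k=4: 153664
k=5: 0
First zero at k = 5


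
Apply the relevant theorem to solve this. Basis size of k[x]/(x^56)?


Basis: 1,x,...,x^55
dim=56


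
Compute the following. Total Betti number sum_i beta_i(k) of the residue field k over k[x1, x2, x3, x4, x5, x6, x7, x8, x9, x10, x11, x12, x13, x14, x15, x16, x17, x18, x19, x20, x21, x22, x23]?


Koszul resolution: beta_i(k)=C(n,i), n=23
sum_i C(23,i) = 2^23 = 8388608


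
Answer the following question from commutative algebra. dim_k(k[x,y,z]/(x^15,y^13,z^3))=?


Basis: x^iy^jz^k, i<15,j<13,k<3
15*13*3=585


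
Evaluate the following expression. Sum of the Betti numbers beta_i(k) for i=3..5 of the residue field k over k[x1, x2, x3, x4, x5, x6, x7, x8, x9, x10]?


Koszul resolution: beta_i(k)=C(n,i), n=10
C(10,3)=120, C(10,4)=210, C(10,5)=252
Sum=582


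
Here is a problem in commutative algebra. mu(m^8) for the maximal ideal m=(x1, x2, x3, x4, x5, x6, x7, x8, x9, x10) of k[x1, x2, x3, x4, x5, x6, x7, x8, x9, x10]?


Graded Nakayama: mu(m^d) = dim_k (m^d/m^(d+1)) = #degree-8 monomials in 10 vars
C(n+d-1,d)=C(17,8)=24310


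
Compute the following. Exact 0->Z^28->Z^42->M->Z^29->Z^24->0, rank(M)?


Alt sum=0:
(-1)^0*28 + (-1)^1*42 + (-1)^2*? + (-1)^3*29 + (-1)^4*24=0
rank(M)=19


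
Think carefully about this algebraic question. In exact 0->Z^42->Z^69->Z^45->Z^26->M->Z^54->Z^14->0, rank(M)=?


Alt sum=0:
(-1)^0*42 + (-1)^1*69 + (-1)^2*45 + (-1)^3*26 + (-1)^4*? + (-1)^5*54 + (-1)^6*14=0
rank(M)=48


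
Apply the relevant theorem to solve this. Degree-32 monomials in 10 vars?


C(d+n-1,n-1)=C(41,9)=350343565


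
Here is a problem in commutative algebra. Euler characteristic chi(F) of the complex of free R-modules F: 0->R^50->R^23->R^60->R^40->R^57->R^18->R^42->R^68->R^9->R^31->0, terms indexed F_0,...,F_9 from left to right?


chi = sum (-1)^i * rank:
(-1)^0*50=50
(-1)^1*23=-23
(-1)^2*60=60
(-1)^3*40=-40
(-1)^4*57=57
(-1)^5*18=-18
(-1)^6*42=42
(-1)^7*68=-68
(-1)^8*9=9
(-1)^9*31=-31
chi=38


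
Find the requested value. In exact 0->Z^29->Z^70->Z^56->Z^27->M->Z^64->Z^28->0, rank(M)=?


Alt sum=0:
(-1)^0*29 + (-1)^1*70 + (-1)^2*56 + (-1)^3*27 + (-1)^4*? + (-1)^5*64 + (-1)^6*28=0
rank(M)=48


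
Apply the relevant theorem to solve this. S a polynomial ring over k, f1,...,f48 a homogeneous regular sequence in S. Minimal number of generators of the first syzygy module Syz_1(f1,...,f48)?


Regular sequence => Koszul complex is the minimal free resolution.
Syz_1 minimally generated by Koszul relations f_i*e_j - f_j*e_i (i<j): mu(Syz_1) = beta_2 = C(m,2) = m(m-1)/2
m=48
48*47/2 = 1128


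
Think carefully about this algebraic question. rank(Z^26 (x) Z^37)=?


rank(M(x)N) = rank(M)*rank(N)
26*37 = 962


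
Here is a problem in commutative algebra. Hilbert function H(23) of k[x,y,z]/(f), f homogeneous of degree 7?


C(25,2)-C(18,2)=300-153=147


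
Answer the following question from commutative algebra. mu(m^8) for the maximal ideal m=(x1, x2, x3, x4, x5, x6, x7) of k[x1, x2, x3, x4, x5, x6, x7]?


Graded Nakayama: mu(m^d) = dim_k (m^d/m^(d+1)) = #degree-8 monomials in 7 vars
C(n+d-1,d)=C(14,8)=3003


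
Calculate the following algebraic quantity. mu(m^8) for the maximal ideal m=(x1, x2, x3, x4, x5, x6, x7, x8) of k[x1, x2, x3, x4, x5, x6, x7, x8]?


Graded Nakayama: mu(m^d) = dim_k (m^d/m^(d+1)) = #degree-8 monomials in 8 vars
C(n+d-1,d)=C(15,8)=6435


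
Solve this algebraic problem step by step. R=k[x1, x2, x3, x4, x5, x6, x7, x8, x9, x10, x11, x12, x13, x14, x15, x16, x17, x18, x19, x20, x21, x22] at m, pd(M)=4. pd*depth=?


pd+depth=22
depth=22-4=18
pd*depth=4*18=72


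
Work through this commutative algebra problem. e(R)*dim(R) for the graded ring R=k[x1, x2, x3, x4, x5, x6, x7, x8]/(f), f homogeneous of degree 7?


e(R)=deg(f)=7, dim(R)=8-1=7
e*dim=7*7=49


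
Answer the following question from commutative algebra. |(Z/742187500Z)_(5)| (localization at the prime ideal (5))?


5-primary part: 742187500=5^10*76
Size=5^10=9765625


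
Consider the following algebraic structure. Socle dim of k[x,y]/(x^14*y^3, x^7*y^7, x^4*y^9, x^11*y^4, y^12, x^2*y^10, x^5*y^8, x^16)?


Socle = ann(m) = span of standard monomials u with x*u, y*u in I (staircase corners).
Minimal generators: x^16, x^14*y^3, x^11*y^4, x^7*y^7, x^5*y^8, x^4*y^9, x^2*y^10, y^12
Corners: xy^11, x^3y^9, x^4y^8, x^6y^7, x^10y^6, x^13y^3, x^15y^2
Socle dim=7


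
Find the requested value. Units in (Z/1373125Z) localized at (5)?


Local ring = Z/625Z.
phi(625) = 5^3*(5-1) = 500


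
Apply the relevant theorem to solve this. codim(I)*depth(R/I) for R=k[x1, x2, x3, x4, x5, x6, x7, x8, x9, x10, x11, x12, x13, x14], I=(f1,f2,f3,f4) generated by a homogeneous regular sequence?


codim=4, depth=dim(R/I)=14-4=10
Product=4*10=40


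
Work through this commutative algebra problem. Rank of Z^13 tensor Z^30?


rank(M(x)N) = rank(M)*rank(N)
13*30 = 390


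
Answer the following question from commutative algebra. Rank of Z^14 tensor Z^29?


rank(M(x)N) = rank(M)*rank(N)
14*29 = 406


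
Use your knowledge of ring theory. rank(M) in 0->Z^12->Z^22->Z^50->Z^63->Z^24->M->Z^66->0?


Alt sum=0:
(-1)^0*12 + (-1)^1*22 + (-1)^2*50 + (-1)^3*63 + (-1)^4*24 + (-1)^5*? + (-1)^6*66=0
rank(M)=67


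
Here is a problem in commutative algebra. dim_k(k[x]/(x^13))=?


Basis: 1,x,...,x^12
dim=13


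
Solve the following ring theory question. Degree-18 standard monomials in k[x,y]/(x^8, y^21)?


k[x,y], I = (x^8, y^21), d = 18
Need i < 8 and d-i < 21.
Range: 0 <= i <= 7.
H(18) = 8


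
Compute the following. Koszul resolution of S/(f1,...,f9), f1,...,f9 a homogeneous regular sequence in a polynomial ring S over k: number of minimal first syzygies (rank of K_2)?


Regular sequence => Koszul complex is the minimal free resolution.
Syz_1 minimally generated by Koszul relations f_i*e_j - f_j*e_i (i<j): mu(Syz_1) = beta_2 = C(m,2) = m(m-1)/2
m=9
9*8/2 = 36


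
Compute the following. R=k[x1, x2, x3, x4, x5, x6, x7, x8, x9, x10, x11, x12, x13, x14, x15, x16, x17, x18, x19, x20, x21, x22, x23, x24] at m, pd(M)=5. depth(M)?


pd+depth=depth(R)=24
depth=24-5=19


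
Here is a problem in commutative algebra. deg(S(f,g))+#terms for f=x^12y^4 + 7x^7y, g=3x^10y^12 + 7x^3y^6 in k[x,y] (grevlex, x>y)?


LT(f)=x^12y^4, LT(g)=3x^10y^12
lcm(LM)=x^12y^12
S(f,g) (scaled by 3 to clear denominators) = 3y^8*f - x^2*g = 21x^7y^9 - 7x^5y^6
2 terms, deg 16.
16+2=18


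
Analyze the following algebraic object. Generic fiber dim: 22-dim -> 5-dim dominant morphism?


dim(fiber)=dim(X)-dim(Y)=22-5=17


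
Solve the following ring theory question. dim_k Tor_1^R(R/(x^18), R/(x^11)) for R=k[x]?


Tor_1(R/I,R/J)=(I cap J)/IJ=(x^18)/(x^29)
dim=29-18=min(18,11)=11


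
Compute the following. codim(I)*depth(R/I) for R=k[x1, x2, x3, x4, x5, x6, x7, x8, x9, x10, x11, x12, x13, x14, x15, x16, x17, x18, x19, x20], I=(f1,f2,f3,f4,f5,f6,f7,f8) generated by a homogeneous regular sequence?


codim=8, depth=dim(R/I)=20-8=12
Product=8*12=96


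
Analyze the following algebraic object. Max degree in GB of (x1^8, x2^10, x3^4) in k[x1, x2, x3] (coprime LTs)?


Pure powers, coprime LTs => already GB.
Degrees: 8, 10, 4
Max=10


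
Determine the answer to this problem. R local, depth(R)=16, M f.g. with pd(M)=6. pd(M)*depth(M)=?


pd+depth=16
depth=16-6=10
pd*depth=6*10=60


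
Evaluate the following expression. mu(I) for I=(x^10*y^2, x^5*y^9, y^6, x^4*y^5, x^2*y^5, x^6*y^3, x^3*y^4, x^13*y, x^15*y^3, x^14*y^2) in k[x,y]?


Remove redundant (divisible by others).
x^4*y^5 redundant.
x^15*y^3 redundant.
x^5*y^9 redundant.
x^14*y^2 redundant.
Min: x^13*y, x^10*y^2, x^6*y^3, x^3*y^4, x^2*y^5, y^6
Count=6


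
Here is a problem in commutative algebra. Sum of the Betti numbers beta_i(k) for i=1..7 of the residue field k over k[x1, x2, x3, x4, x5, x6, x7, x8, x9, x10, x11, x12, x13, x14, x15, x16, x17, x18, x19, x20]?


Koszul resolution: beta_i(k)=C(n,i), n=20
C(20,1)=20, C(20,2)=190, C(20,3)=1140, C(20,4)=4845, C(20,5)=15504, C(20,6)=38760, C(20,7)=77520
Sum=137979


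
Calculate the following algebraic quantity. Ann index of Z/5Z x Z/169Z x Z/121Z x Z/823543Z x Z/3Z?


Exponent = lcm of the cyclic orders; pairwise coprime => product.
5^1*13^2*11^2*7^7*3^1=5*169*121*823543*3=252609462105


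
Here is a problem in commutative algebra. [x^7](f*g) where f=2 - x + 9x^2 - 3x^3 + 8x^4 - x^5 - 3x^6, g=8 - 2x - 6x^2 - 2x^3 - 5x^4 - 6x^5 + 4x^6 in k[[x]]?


[x^7] = sum a_i*b_j, i+j=7
  -1*4=-4
  9*-6=-54
  -3*-5=15
  8*-2=-16
  -1*-6=6
  -3*-2=6
Sum=-47


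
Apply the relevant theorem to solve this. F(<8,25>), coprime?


gcd(8,25)=1 => F=ab-a-b=8*25-8-25=200-33=167


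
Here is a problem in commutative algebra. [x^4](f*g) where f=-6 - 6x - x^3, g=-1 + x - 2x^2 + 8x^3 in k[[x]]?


[x^4] = sum a_i*b_j, i+j=4
  -6*8=-48
  -1*1=-1
Sum=-49


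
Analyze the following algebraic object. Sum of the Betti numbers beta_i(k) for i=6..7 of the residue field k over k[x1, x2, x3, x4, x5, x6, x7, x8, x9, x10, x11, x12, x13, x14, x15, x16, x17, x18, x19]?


Koszul resolution: beta_i(k)=C(n,i), n=19
C(19,6)=27132, C(19,7)=50388
Sum=77520


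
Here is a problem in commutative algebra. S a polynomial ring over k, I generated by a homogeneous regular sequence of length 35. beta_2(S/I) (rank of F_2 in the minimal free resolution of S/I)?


Regular sequence => Koszul complex is the minimal free resolution.
Syz_1 minimally generated by Koszul relations f_i*e_j - f_j*e_i (i<j): mu(Syz_1) = beta_2 = C(m,2) = m(m-1)/2
m=35
35*34/2 = 595


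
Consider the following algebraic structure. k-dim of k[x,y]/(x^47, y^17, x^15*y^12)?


k[x,y]/I, I = (x^47, y^17, x^15*y^12)
Rect: 47x17=799. Corner: (47-15)x(17-12)=160.
dim = 799-160 = 639


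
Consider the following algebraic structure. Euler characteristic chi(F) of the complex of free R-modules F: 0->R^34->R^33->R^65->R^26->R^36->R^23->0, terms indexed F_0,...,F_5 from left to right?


chi = sum (-1)^i * rank:
(-1)^0*34=34
(-1)^1*33=-33
(-1)^2*65=65
(-1)^3*26=-26
(-1)^4*36=36
(-1)^5*23=-23
chi=53


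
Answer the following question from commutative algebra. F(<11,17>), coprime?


gcd(11,17)=1 => F=ab-a-b=11*17-11-17=187-28=159


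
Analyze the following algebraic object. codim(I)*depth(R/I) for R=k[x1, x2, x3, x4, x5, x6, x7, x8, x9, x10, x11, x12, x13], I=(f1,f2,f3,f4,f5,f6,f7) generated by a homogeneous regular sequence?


codim=7, depth=dim(R/I)=13-7=6
Product=7*6=42


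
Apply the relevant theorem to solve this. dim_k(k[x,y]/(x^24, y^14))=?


Basis: x^i*y^j, i<24, j<14
24*14=336


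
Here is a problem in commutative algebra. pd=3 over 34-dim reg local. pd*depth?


pd+depth=34
depth=34-3=31
pd*depth=3*31=93


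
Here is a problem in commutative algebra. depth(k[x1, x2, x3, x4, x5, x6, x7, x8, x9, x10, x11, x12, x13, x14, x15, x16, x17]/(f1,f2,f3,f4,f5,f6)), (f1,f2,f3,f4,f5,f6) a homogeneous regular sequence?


depth(R)=17
depth(R/I)=17-6=11


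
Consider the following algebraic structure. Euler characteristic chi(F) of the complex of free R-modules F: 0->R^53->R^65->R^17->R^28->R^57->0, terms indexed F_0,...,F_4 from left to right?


chi = sum (-1)^i * rank:
(-1)^0*53=53
(-1)^1*65=-65
(-1)^2*17=17
(-1)^3*28=-28
(-1)^4*57=57
chi=34


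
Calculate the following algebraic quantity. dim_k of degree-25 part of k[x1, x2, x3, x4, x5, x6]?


C(d+n-1,n-1)=C(30,5)=142506


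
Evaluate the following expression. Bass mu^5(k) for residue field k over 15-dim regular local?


C(n,i)=C(15,5)=3003


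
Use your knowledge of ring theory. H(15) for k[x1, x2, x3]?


C(d+n-1,n-1)=C(17,2)=136


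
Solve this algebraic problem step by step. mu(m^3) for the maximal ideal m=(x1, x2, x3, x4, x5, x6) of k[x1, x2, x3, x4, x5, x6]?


Graded Nakayama: mu(m^d) = dim_k (m^d/m^(d+1)) = #degree-3 monomials in 6 vars
C(n+d-1,d)=C(8,3)=56


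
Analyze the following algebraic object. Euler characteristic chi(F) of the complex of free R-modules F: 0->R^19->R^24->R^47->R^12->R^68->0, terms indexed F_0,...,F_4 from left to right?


chi = sum (-1)^i * rank:
(-1)^0*19=19
(-1)^1*24=-24
(-1)^2*47=47
(-1)^3*12=-12
(-1)^4*68=68
chi=98


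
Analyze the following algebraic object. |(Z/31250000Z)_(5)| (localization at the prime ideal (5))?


5-primary part: 31250000=5^9*16
Size=5^9=1953125


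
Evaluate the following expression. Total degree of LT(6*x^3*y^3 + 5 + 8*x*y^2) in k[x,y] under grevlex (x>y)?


LT: 6*x^3*y^3
deg_x=3, deg_y=3
Total=3+3=6


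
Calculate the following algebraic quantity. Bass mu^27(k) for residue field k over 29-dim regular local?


C(n,i)=C(29,27)=406


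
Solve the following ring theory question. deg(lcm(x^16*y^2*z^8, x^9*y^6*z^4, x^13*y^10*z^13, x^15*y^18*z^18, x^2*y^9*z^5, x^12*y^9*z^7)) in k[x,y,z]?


lcm = componentwise max:
x: max(16,9,13,15,2,12)=16
y: max(2,6,10,18,9,9)=18
z: max(8,4,13,18,5,7)=18
Total=16+18+18=52


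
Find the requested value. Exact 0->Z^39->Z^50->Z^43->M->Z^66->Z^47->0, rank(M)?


Alt sum=0:
(-1)^0*39 + (-1)^1*50 + (-1)^2*43 + (-1)^3*? + (-1)^4*66 + (-1)^5*47=0
rank(M)=51


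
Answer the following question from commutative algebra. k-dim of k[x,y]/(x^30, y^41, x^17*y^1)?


k[x,y]/I, I = (x^30, y^41, x^17*y^1)
Rect: 30x41=1230. Corner: (30-17)x(41-1)=520.
dim = 1230-520 = 710


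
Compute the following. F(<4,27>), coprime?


gcd(4,27)=1 => F=ab-a-b=4*27-4-27=108-31=77


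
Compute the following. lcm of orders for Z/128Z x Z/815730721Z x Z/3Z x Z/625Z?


Exponent = lcm of the cyclic orders; pairwise coprime => product.
2^7*13^8*3^1*5^4=128*815730721*3*625=195775373040000


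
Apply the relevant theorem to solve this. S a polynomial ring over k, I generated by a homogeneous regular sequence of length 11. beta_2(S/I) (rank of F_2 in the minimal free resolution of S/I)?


Regular sequence => Koszul complex is the minimal free resolution.
Syz_1 minimally generated by Koszul relations f_i*e_j - f_j*e_i (i<j): mu(Syz_1) = beta_2 = C(m,2) = m(m-1)/2
m=11
11*10/2 = 55


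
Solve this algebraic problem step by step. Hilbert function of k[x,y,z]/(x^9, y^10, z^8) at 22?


Need i<9, j<10, k<8 with i+j+k=22.
For each i, j ranges over max(0,22-i-7)..min(9,22-i):
  i=0: j in [15,9] -> 0
  i=1: j in [14,9] -> 0
  i=2: j in [13,9] -> 0
  i=3: j in [12,9] -> 0
  i=4: j in [11,9] -> 0
  i=5: j in [10,9] -> 0
  i=6: j in [9,9] -> 1
  i=7: j in [8,9] -> 2
  i=8: j in [7,9] -> 3
H(22) = 0+0+0+0+0+0+1+2+3 = 6


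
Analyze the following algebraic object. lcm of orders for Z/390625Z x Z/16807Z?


Exponent = lcm of the cyclic orders; pairwise coprime => product.
5^8*7^5=390625*16807=6565234375


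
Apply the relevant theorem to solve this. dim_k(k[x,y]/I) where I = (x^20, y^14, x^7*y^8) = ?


k[x,y]/I, I = (x^20, y^14, x^7*y^8)
Rect: 20x14=280. Corner: (20-7)x(14-8)=78.
dim = 280-78 = 202


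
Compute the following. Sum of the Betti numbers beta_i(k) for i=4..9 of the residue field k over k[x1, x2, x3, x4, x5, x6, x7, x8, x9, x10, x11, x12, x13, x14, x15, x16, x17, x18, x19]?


Koszul resolution: beta_i(k)=C(n,i), n=19
C(19,4)=3876, C(19,5)=11628, C(19,6)=27132, C(19,7)=50388, C(19,8)=75582, C(19,9)=92378
Sum=260984


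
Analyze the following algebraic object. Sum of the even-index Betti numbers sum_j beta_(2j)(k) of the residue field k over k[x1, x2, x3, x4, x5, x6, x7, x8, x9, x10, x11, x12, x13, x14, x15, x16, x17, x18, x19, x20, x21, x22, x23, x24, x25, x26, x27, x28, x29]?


Koszul resolution: beta_i(k)=C(n,i), n=29
sum_even C(29,i) = 2^(n-1) = 2^28 = 268435456


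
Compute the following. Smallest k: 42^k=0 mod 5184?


42^k mod 5184:
k=1: 42
k=2: 1764
k=3: 1512
k=4: 1296
k=5: 2592
k=6: 0
First zero at k = 6


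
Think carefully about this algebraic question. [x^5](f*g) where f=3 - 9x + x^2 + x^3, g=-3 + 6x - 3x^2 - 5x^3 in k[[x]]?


[x^5] = sum a_i*b_j, i+j=5
  1*-5=-5
  1*-3=-3
Sum=-8


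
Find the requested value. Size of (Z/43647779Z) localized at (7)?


7-primary part: 43647779=7^7*53
Size=7^7=823543


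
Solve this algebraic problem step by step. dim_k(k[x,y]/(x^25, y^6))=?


Basis: x^i*y^j, i<25, j<6
25*6=150


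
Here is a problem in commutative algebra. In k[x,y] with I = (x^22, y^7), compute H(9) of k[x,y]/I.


k[x,y], I = (x^22, y^7), d = 9
Need i < 22 and d-i < 7.
Range: 3 <= i <= 9.
H(9) = 7


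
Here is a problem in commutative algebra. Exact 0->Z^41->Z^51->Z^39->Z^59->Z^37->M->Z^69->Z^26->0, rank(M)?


Alt sum=0:
(-1)^0*41 + (-1)^1*51 + (-1)^2*39 + (-1)^3*59 + (-1)^4*37 + (-1)^5*? + (-1)^6*69 + (-1)^7*26=0
rank(M)=50


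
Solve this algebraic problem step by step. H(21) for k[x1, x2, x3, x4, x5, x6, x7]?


C(d+n-1,n-1)=C(27,6)=296010


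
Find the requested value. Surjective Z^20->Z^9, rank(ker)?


rank(ker) = 20-9 = 11


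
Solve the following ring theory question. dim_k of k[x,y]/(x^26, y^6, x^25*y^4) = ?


k[x,y]/I, I = (x^26, y^6, x^25*y^4)
Rect: 26x6=156. Corner: (26-25)x(6-4)=2.
dim = 156-2 = 154


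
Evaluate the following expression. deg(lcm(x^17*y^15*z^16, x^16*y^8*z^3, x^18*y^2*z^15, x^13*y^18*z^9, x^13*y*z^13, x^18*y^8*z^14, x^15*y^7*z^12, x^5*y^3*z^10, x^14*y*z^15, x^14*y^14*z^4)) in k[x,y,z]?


lcm = componentwise max:
x: max(17,16,18,13,13,18,15,5,14,14)=18
y: max(15,8,2,18,1,8,7,3,1,14)=18
z: max(16,3,15,9,13,14,12,10,15,4)=16
Total=18+18+16=52


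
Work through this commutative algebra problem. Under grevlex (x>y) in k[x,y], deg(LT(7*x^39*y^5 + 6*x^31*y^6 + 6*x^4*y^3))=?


LT: 7*x^39*y^5
deg_x=39, deg_y=5
Total=39+5=44


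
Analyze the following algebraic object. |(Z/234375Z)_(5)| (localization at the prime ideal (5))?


5-primary part: 234375=5^7*3
Size=5^7=78125


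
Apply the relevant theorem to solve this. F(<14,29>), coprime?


gcd(14,29)=1 => F=ab-a-b=14*29-14-29=406-43=363


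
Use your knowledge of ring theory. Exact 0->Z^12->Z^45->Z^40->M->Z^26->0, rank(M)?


Alt sum=0:
(-1)^0*12 + (-1)^1*45 + (-1)^2*40 + (-1)^3*? + (-1)^4*26=0
rank(M)=33
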